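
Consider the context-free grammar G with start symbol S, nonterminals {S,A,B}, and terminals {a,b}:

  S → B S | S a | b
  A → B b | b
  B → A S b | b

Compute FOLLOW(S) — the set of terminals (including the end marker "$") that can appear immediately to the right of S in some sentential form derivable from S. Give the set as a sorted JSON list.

FIRST iteration:
[1]
  A via A→b: +{b}
  B via B→A S b: +{b}
  S via S→B S: +{b}
  FIRST[S]={b}  FIRST[A]={b}  FIRST[B]={b}
[2] — fixpoint
  FIRST[S]={b}  FIRST[A]={b}  FIRST[B]={b}

FOLLOW iteration:
FOLLOW(S) := {$}
round 1:
  A→B b: FOLLOW(B) ⊇ FIRST(b) = {b}; new: +{b}
  B→A S b: FOLLOW(A) ⊇ FIRST(S) = {b}; new: +{b}
  B→A S b: FOLLOW(S) ⊇ FIRST(b) = {b}; new: +{b}
  S→S a: FOLLOW(S) ⊇ FIRST(a) = {a}; new: +{a}
  FOLLOW[S]={$,a,b}  FOLLOW[A]={b}  FOLLOW[B]={b}
round 2: — fixpoint
  FOLLOW[S]={$,a,b}  FOLLOW[A]={b}  FOLLOW[B]={b}

FOLLOW(S) = ["$", "a", "b"]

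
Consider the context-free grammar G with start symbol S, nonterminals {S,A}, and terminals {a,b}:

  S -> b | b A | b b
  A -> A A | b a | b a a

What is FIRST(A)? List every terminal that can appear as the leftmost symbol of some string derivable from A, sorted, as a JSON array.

FIRST sets, iterate to fixpoint:
pass 1:
  A via A→b a: +{b}
  S via S→b: +{b}
  FIRST[S]={b}  FIRST[A]={b}
pass 2: — fixpoint
  FIRST[S]={b}  FIRST[A]={b}

FIRST(A) = ["b"]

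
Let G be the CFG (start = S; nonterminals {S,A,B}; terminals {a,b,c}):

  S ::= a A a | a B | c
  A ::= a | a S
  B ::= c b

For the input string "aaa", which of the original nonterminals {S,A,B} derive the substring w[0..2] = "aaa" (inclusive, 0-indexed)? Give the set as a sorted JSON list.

CNF form of G:
  S -> T0 B | T0 X3 | c
  A -> T0 S | a
  B -> T1 T2
  T0 -> a
  T1 -> c
  T2 -> b
  X3 -> A T0

CYK table (by increasing span) — only the sub-triangle for w[0..2]:
  cell(0,0) a: {A,T0}  orig:{A}
  cell(1,1) a: {A,T0}  orig:{A}
  cell(2,2) a: {A,T0}  orig:{A}
  cell(0,1) aa: {X3}  orig:{}
  cell(1,2) aa: {X3}  orig:{}
  cell(0,2) aaa: {S}

Original NTs in T[0,2] deriving "aaa": ["S"]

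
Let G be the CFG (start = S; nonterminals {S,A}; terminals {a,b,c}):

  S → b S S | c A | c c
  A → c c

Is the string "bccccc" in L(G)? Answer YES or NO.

CNF form of G:
  S -> T0 A | T0 T0 | T1 X2
  A -> T0 T0
  T0 -> c
  T1 -> b
  X2 -> S S

CYK fill:
  cell(0,0) b: {T1}  orig:{}
  cell(1,1) c: {T0}  orig:{}
  cell(2,2) c: {T0}  orig:{}
  cell(3,3) c: {T0}  orig:{}
  cell(4,4) c: {T0}  orig:{}
  cell(5,5) c: {T0}  orig:{}
  cell(0,1) bc: ∅
  cell(1,2) cc: {A,S}
  cell(2,3) cc: {A,S}
  cell(3,4) cc: {A,S}
  cell(4,5) cc: {A,S}
  cell(0,2) bcc: ∅
  cell(1,3) ccc: {S}
  cell(2,4) ccc: {S}
  cell(3,5) ccc: {S}
  cell(0,3) bccc: ∅
  cell(1,4) cccc: {X2}  orig:{}
  cell(2,5) cccc: {X2}  orig:{}
  cell(0,4) bcccc: {S}
  cell(1,5) ccccc: {X2}  orig:{}
  cell(0,5) bccccc: {S}

S ∈ T[0,5] ⇒ YES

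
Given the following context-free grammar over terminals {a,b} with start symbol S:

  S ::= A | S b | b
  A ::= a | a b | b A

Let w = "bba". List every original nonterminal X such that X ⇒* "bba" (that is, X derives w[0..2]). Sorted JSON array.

Convert to CNF:
  S -> S T1 | T0 T1 | T1 A | a | b
  A -> T0 T1 | T1 A | a
  T0 -> a
  T1 -> b

CYK fill — only the sub-triangle for w[0..2]:
  [0..0]={S,T1}  "b"  orig:{S}
  [1..1]={S,T1}  "b"  orig:{S}
  [2..2]={A,S,T0}  "a"  orig:{A,S}
  [0..1]={S}  "bb"
  [1..2]={A,S}  "ba"
  [0..2]={A,S}  "bba"

Original NTs in T[0,2] deriving "bba": ["A", "S"]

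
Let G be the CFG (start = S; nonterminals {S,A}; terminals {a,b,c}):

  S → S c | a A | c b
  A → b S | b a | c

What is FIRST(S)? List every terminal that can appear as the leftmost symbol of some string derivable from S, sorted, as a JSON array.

Compute FIRST by fixpoint:
iter 1:
  A via A→b S: +{b}
  A via A→c: +{c}
  S via S→a A: +{a}
  S via S→c b: +{c}
  FIRST(S)={a,c}  FIRST(A)={b,c}
iter 2: done
  FIRST(S)={a,c}  FIRST(A)={b,c}

FIRST(S) = ["a", "c"]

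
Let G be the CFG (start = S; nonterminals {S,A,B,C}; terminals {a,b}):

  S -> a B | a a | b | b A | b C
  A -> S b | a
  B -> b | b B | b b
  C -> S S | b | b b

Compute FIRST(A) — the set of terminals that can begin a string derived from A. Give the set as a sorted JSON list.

FIRST iteration:
pass 1:
  A via A→a: +{a}
  B via B→b: +{b}
  C via C→b: +{b}
  S via S→a B: +{a}
  S via S→b: +{b}
  FIRST[S]={a,b}  FIRST[A]={a}  FIRST[B]={b}  FIRST[C]={b}
pass 2:
  A via A→S b: +{b}
  C via C→S S: +{a}
  FIRST[S]={a,b}  FIRST[A]={a,b}  FIRST[B]={b}  FIRST[C]={a,b}
pass 3: done
  FIRST[S]={a,b}  FIRST[A]={a,b}  FIRST[B]={b}  FIRST[C]={a,b}

FIRST(A) = ["a", "b"]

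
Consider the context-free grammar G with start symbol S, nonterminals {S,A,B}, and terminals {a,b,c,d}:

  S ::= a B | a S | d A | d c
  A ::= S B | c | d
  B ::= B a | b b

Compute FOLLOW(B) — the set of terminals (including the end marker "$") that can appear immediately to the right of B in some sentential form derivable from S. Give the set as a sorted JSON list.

Compute FIRST by fixpoint:
round 1:
  A via A→c: +{c}
  A via A→d: +{d}
  B via B→b b: +{b}
  S via S→a B: +{a}
  S via S→d A: +{d}
  FIRST(S)={a,d}  FIRST(A)={c,d}  FIRST(B)={b}
round 2:
  A via A→S B: +{a}
  FIRST(S)={a,d}  FIRST(A)={a,c,d}  FIRST(B)={b}
round 3: — fixpoint
  FIRST(S)={a,d}  FIRST(A)={a,c,d}  FIRST(B)={b}

FOLLOW iteration:
seed FOLLOW(S) with $
round 1:
  A→S B: FOLLOW(S) ⊇ FIRST(B) = {b}; new: +{b}
  B→B a: FOLLOW(B) ⊇ FIRST(a) = {a}; new: +{a}
  S→a B: FOLLOW(B) ⊇ FOLLOW(S) ⊇ {$,b}; new: +{$,b}
  S→d A: FOLLOW(A) ⊇ FOLLOW(S) ⊇ {$,b}; new: +{$,b}
  FOLLOW[S]={$,b}  FOLLOW[A]={$,b}  FOLLOW[B]={$,a,b}
round 2: (no change)
  FOLLOW[S]={$,b}  FOLLOW[A]={$,b}  FOLLOW[B]={$,a,b}

FOLLOW(B) = ["$", "a", "b"]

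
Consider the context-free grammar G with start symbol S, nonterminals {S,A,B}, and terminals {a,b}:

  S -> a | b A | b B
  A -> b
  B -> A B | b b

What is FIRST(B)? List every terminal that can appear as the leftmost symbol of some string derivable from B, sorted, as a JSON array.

FIRST iteration:
iter 1:
  A via A→b: +{b}
  B via B→A B: +{b}
  S via S→a: +{a}
  S via S→b A: +{b}
  FIRST[S]={a,b}  FIRST[A]={b}  FIRST[B]={b}
iter 2: (stable)
  FIRST[S]={a,b}  FIRST[A]={b}  FIRST[B]={b}

FIRST(B) = ["b"]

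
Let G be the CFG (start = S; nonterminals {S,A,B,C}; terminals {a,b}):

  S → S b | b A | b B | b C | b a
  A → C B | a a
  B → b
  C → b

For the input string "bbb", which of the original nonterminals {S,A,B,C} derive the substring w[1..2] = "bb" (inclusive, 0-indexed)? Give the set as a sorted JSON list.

CNF form of G:
  S -> S T1 | T1 A | T1 B | T1 C | T1 T0
  A -> C B | T0 T0
  B -> b
  C -> b
  T0 -> a
  T1 -> b

Fill CYK table bottom-up, restricted to cells inside w[1..2]:
  T[1,1] 'b' = {B,C,T1}  orig:{B,C}
  T[2,2] 'b' = {B,C,T1}  orig:{B,C}
  T[1,2] 'bb' = {A,S}

Original NTs in T[1,2] deriving "bb": ["A", "S"]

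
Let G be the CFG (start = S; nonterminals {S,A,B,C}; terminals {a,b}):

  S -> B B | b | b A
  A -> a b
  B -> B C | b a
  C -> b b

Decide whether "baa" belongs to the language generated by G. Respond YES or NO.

Convert to CNF:
  S -> B B | T1 A | b
  A -> T0 T1
  B -> B C | T1 T0
  C -> T1 T1
  T0 -> a
  T1 -> b

CYK table (by increasing span):
  T[0,0] 'b' = {S,T1}  orig:{S}
  T[1,1] 'a' = {T0}  orig:{}
  T[2,2] 'a' = {T0}  orig:{}
  T[0,1] 'ba' = {B}
  T[1,2] 'aa' = ∅
  T[0,2] 'baa' = ∅

S ∉ T[0,2] ⇒ NO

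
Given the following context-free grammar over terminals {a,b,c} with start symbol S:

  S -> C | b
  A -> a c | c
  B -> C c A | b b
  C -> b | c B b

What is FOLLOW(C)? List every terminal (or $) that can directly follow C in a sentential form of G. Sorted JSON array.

FIRST sets, iterate to fixpoint:
iter 1:
  A via A→a c: +{a}
  A via A→c: +{c}
  B via B→b b: +{b}
  C via C→b: +{b}
  C via C→c B b: +{c}
  S via S→C: +{b,c}
  FIRST(S)={b,c}  FIRST(A)={a,c}  FIRST(B)={b}  FIRST(C)={b,c}
iter 2:
  B via B→C c A: +{c}
  FIRST(S)={b,c}  FIRST(A)={a,c}  FIRST(B)={b,c}  FIRST(C)={b,c}
iter 3: (stable)
  FIRST(S)={b,c}  FIRST(A)={a,c}  FIRST(B)={b,c}  FIRST(C)={b,c}

FOLLOW iteration:
initialize: $ ∈ FOLLOW(S)
[1]
  B→C c A: FOLLOW(C) ⊇ FIRST(c) = {c}; new: +{c}
  C→c B b: FOLLOW(B) ⊇ FIRST(b) = {b}; new: +{b}
  S→C: FOLLOW(C) ⊇ FOLLOW(S) ⊇ {$}; new: +{$}
  FOLLOW[S]={$}  FOLLOW[A]={}  FOLLOW[B]={b}  FOLLOW[C]={$,c}
[2]
  B→C c A: FOLLOW(A) ⊇ FOLLOW(B) ⊇ {b}; new: +{b}
  FOLLOW[S]={$}  FOLLOW[A]={b}  FOLLOW[B]={b}  FOLLOW[C]={$,c}
[3] (stable)
  FOLLOW[S]={$}  FOLLOW[A]={b}  FOLLOW[B]={b}  FOLLOW[C]={$,c}

FOLLOW(C) = ["$", "c"]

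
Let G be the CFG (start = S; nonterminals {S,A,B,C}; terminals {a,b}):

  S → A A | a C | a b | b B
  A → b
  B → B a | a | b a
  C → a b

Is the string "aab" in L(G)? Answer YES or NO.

Convert to CNF:
  S -> A A | T0 C | T0 T1 | T1 B
  A -> b
  B -> B T0 | T1 T0 | a
  C -> T0 T1
  T0 -> a
  T1 -> b

CYK fill:
  [0..0]={B,T0}  "a"  orig:{B}
  [1..1]={B,T0}  "a"  orig:{B}
  [2..2]={A,T1}  "b"  orig:{A}
  [0..1]={B}  "aa"
  [1..2]={C,S}  "ab"
  [0..2]={S}  "aab"

S ∈ T[0,2] ⇒ YES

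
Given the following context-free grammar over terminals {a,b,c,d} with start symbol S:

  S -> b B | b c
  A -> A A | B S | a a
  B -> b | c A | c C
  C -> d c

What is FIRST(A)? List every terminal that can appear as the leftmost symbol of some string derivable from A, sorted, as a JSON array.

FIRST iteration:
round 1:
  A via A→a a: +{a}
  B via B→b: +{b}
  B via B→c A: +{c}
  C via C→d c: +{d}
  S via S→b B: +{b}
  FIRST[S]={b}  FIRST[A]={a}  FIRST[B]={b,c}  FIRST[C]={d}
round 2:
  A via A→B S: +{b,c}
  FIRST[S]={b}  FIRST[A]={a,b,c}  FIRST[B]={b,c}  FIRST[C]={d}
round 3: done
  FIRST[S]={b}  FIRST[A]={a,b,c}  FIRST[B]={b,c}  FIRST[C]={d}

FIRST(A) = ["a", "b", "c"]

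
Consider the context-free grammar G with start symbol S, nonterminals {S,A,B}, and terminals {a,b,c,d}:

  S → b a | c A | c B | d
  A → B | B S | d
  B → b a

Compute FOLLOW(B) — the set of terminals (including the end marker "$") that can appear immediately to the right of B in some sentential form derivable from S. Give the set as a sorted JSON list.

Compute FIRST by fixpoint:
iter 1:
  A via A→d: +{d}
  B via B→b a: +{b}
  S via S→b a: +{b}
  S via S→c A: +{c}
  S via S→d: +{d}
  S: {b,c,d}  A: {d}  B: {b}
iter 2:
  A via A→B: +{b}
  S: {b,c,d}  A: {b,d}  B: {b}
iter 3: (stable)
  S: {b,c,d}  A: {b,d}  B: {b}

Compute FOLLOW by fixpoint:
seed FOLLOW(S) with $
round 1:
  A→B S: FOLLOW(B) ⊇ FIRST(S) = {b,c,d}; new: +{b,c,d}
  S→c A: FOLLOW(A) ⊇ FOLLOW(S) ⊇ {$}; new: +{$}
  S→c B: FOLLOW(B) ⊇ FOLLOW(S) ⊇ {$}; new: +{$}
  FOLLOW(S)={$}  FOLLOW(A)={$}  FOLLOW(B)={$,b,c,d}
round 2: (no change)
  FOLLOW(S)={$}  FOLLOW(A)={$}  FOLLOW(B)={$,b,c,d}

FOLLOW(B) = ["$", "b", "c", "d"]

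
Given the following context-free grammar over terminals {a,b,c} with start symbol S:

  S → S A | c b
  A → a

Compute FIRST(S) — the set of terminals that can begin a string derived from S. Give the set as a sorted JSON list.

Compute FIRST by fixpoint:
iter 1:
  A via A→a: +{a}
  S via S→c b: +{c}
  S: {c}  A: {a}
iter 2: (no change)
  S: {c}  A: {a}

FIRST(S) = ["c"]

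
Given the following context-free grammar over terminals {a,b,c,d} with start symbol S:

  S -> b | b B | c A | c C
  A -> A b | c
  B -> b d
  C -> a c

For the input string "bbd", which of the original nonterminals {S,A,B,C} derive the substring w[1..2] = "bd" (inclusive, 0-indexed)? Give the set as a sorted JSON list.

Convert to CNF:
  S -> T0 B | T3 A | T3 C | b
  A -> A T0 | c
  B -> T0 T1
  C -> T2 T3
  T0 -> b
  T1 -> d
  T2 -> a
  T3 -> c

CYK fill — only the sub-triangle for w[1..2]:
  [1..1]={S,T0}  "b"  orig:{S}
  [2..2]={T1}  "d"  orig:{}
  [1..2]={B}  "bd"

Original NTs in T[1,2] deriving "bd": ["B"]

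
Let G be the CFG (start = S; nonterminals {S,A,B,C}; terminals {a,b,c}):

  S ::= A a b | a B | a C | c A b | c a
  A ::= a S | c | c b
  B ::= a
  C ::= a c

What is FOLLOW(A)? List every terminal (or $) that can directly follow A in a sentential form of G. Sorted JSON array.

Compute FIRST by fixpoint:
[1]
  A via A→a S: +{a}
  A via A→c: +{c}
  B via B→a: +{a}
  C via C→a c: +{a}
  S via S→A a b: +{a,c}
  S: {a,c}  A: {a,c}  B: {a}  C: {a}
[2] — fixpoint
  S: {a,c}  A: {a,c}  B: {a}  C: {a}

Compute FOLLOW by fixpoint:
seed FOLLOW(S) with $
iter 1:
  S→A a b: FOLLOW(A) ⊇ FIRST(a) = {a}; new: +{a}
  S→a B: FOLLOW(B) ⊇ FOLLOW(S) ⊇ {$}; new: +{$}
  S→a C: FOLLOW(C) ⊇ FOLLOW(S) ⊇ {$}; new: +{$}
  S→c A b: FOLLOW(A) ⊇ FIRST(b) = {b}; new: +{b}
  FOLLOW[S]={$}  FOLLOW[A]={a,b}  FOLLOW[B]={$}  FOLLOW[C]={$}
iter 2:
  A→a S: FOLLOW(S) ⊇ FOLLOW(A) ⊇ {a,b}; new: +{a,b}
  S→a B: FOLLOW(B) ⊇ FOLLOW(S) ⊇ {$,a,b}; new: +{a,b}
  S→a C: FOLLOW(C) ⊇ FOLLOW(S) ⊇ {$,a,b}; new: +{a,b}
  FOLLOW[S]={$,a,b}  FOLLOW[A]={a,b}  FOLLOW[B]={$,a,b}  FOLLOW[C]={$,a,b}
iter 3: — fixpoint
  FOLLOW[S]={$,a,b}  FOLLOW[A]={a,b}  FOLLOW[B]={$,a,b}  FOLLOW[C]={$,a,b}

FOLLOW(A) = ["a", "b"]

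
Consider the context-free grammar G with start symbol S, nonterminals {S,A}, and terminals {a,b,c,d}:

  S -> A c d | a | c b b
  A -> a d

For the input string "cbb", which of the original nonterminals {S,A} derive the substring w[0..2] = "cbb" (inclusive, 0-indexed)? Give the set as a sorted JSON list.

CNF form of G:
  S -> A X4 | T2 X5 | a
  A -> T0 T1
  T0 -> a
  T1 -> d
  T2 -> c
  T3 -> b
  X4 -> T2 T1
  X5 -> T3 T3

Fill CYK table bottom-up, restricted to cells inside w[0..2]:
  T[0,0] 'c' = {T2}  orig:{}
  T[1,1] 'b' = {T3}  orig:{}
  T[2,2] 'b' = {T3}  orig:{}
  T[0,1] 'cb' = ∅
  T[1,2] 'bb' = {X5}  orig:{}
  T[0,2] 'cbb' = {S}

Original NTs in T[0,2] deriving "cbb": ["S"]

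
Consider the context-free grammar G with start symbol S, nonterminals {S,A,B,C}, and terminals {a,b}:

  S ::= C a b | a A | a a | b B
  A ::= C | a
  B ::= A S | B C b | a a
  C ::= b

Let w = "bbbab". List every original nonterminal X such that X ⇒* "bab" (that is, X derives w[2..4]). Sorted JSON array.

CNF form of G:
  S -> C X3 | T0 B | T1 A | T1 T1
  A -> a | b
  B -> A S | B X2 | T1 T1
  C -> b
  T0 -> b
  T1 -> a
  X2 -> C T0
  X3 -> T1 T0

CYK fill — only the sub-triangle for w[2..4]:
  T[2,2] 'b' = {A,C,T0}  orig:{A,C}
  T[3,3] 'a' = {A,T1}  orig:{A}
  T[4,4] 'b' = {A,C,T0}  orig:{A,C}
  T[2,3] 'ba' = ∅
  T[3,4] 'ab' = {S,X3}  orig:{S}
  T[2,4] 'bab' = {B,S}

Original NTs in T[2,4] deriving "bab": ["B", "S"]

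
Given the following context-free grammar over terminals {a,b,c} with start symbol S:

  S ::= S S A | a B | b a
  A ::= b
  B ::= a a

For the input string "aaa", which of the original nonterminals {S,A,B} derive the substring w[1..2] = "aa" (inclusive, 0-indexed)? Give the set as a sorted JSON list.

Convert to CNF:
  S -> S X2 | T0 B | T1 T0
  A -> b
  B -> T0 T0
  T0 -> a
  T1 -> b
  X2 -> S A

CYK fill, restricted to cells inside w[1..2]:
  T[1,1] 'a' = {T0}  orig:{}
  T[2,2] 'a' = {T0}  orig:{}
  T[1,2] 'aa' = {B}

Original NTs in T[1,2] deriving "aa": ["B"]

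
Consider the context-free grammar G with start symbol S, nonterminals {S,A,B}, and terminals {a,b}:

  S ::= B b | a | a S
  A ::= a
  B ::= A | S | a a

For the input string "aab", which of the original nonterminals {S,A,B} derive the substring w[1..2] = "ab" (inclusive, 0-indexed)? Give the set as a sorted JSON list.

Convert to CNF:
  S -> B T0 | T1 S | a
  A -> a
  B -> B T0 | T1 S | T1 T1 | a
  T0 -> b
  T1 -> a

CYK table (by increasing span) (cells [i..j] with 1 ≤ i ≤ j ≤ 2 only):
  T[1,1] 'a' = {A,B,S,T1}  orig:{A,B,S}
  T[2,2] 'b' = {T0}  orig:{}
  T[1,2] 'ab' = {B,S}

Original NTs in T[1,2] deriving "ab": ["B", "S"]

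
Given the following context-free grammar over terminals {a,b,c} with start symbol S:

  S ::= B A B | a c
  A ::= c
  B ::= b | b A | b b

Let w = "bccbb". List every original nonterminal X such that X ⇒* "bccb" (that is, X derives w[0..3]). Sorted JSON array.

Convert to CNF:
  S -> B X3 | T1 T2
  A -> c
  B -> T0 A | T0 T0 | b
  T0 -> b
  T1 -> a
  T2 -> c
  X3 -> A B

CYK fill, restricted to cells inside w[0..3]:
  cell(0,0) b: {B,T0}  orig:{B}
  cell(1,1) c: {A,T2}  orig:{A}
  cell(2,2) c: {A,T2}  orig:{A}
  cell(3,3) b: {B,T0}  orig:{B}
  cell(0,1) bc: {B}
  cell(1,2) cc: ∅
  cell(2,3) cb: {X3}  orig:{}
  cell(0,2) bcc: ∅
  cell(1,3) ccb: ∅
  cell(0,3) bccb: {S}

Original NTs in T[0,3] deriving "bccb": ["S"]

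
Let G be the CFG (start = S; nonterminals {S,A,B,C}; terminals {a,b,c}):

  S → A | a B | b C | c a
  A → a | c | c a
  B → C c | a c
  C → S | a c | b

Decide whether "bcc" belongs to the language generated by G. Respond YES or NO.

CNF form of G:
  S -> T0 T1 | T1 B | T2 C | a | c
  A -> T0 T1 | a | c
  B -> C T0 | T1 T0
  C -> T0 T1 | T1 B | T1 T0 | T2 C | a | b | c
  T0 -> c
  T1 -> a
  T2 -> b

Fill CYK table bottom-up:
  T[0,0] 'b' = {C,T2}  orig:{C}
  T[1,1] 'c' = {A,C,S,T0}  orig:{A,C,S}
  T[2,2] 'c' = {A,C,S,T0}  orig:{A,C,S}
  T[0,1] 'bc' = {B,C,S}
  T[1,2] 'cc' = {B}
  T[0,2] 'bcc' = {B}

S ∉ T[0,2] ⇒ NO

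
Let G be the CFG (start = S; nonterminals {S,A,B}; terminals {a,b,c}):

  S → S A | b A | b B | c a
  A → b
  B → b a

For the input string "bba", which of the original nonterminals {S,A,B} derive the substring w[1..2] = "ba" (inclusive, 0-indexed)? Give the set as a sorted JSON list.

Convert to CNF:
  S -> S A | T0 A | T0 B | T2 T1
  A -> b
  B -> T0 T1
  T0 -> b
  T1 -> a
  T2 -> c

Fill CYK table bottom-up — only the sub-triangle for w[1..2]:
  cell(1,1) b: {A,T0}  orig:{A}
  cell(2,2) a: {T1}  orig:{}
  cell(1,2) ba: {B}

Original NTs in T[1,2] deriving "ba": ["B"]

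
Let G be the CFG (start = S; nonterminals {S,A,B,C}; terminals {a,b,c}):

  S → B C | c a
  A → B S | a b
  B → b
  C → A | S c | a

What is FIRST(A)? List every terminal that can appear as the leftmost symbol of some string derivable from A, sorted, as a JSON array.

FIRST sets, iterate to fixpoint:
pass 1:
  A via A→a b: +{a}
  B via B→b: +{b}
  C via C→A: +{a}
  S via S→B C: +{b}
  S via S→c a: +{c}
  FIRST(S)={b,c}  FIRST(A)={a}  FIRST(B)={b}  FIRST(C)={a}
pass 2:
  A via A→B S: +{b}
  C via C→A: +{b}
  C via C→S c: +{c}
  FIRST(S)={b,c}  FIRST(A)={a,b}  FIRST(B)={b}  FIRST(C)={a,b,c}
pass 3: — fixpoint
  FIRST(S)={b,c}  FIRST(A)={a,b}  FIRST(B)={b}  FIRST(C)={a,b,c}

FIRST(A) = ["a", "b"]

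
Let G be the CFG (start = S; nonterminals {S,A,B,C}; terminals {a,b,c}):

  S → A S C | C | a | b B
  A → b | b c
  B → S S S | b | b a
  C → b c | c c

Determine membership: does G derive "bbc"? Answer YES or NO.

Convert to CNF:
  S -> A X4 | T0 B | T0 T1 | T1 T1 | a
  A -> T0 T1 | b
  B -> S X3 | T0 T2 | b
  C -> T0 T1 | T1 T1
  T0 -> b
  T1 -> c
  T2 -> a
  X3 -> S S
  X4 -> S C

Fill CYK table bottom-up:
  T[0,0] 'b' = {A,B,T0}  orig:{A,B}
  T[1,1] 'b' = {A,B,T0}  orig:{A,B}
  T[2,2] 'c' = {T1}  orig:{}
  T[0,1] 'bb' = {S}
  T[1,2] 'bc' = {A,C,S}
  T[0,2] 'bbc' = ∅

S ∉ T[0,2] ⇒ NO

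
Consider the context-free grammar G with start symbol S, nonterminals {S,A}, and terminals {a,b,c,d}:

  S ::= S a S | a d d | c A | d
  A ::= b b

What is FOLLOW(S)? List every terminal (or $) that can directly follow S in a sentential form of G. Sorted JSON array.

Compute FIRST by fixpoint:
pass 1:
  A via A→b b: +{b}
  S via S→a d d: +{a}
  S via S→c A: +{c}
  S via S→d: +{d}
  S: {a,c,d}  A: {b}
pass 2: done
  S: {a,c,d}  A: {b}

FOLLOW iteration:
seed FOLLOW(S) with $
round 1:
  S→S a S: FOLLOW(S) ⊇ FIRST(a) = {a}; new: +{a}
  S→c A: FOLLOW(A) ⊇ FOLLOW(S) ⊇ {$,a}; new: +{$,a}
  FOLLOW[S]={$,a}  FOLLOW[A]={$,a}
round 2: done
  FOLLOW[S]={$,a}  FOLLOW[A]={$,a}

FOLLOW(S) = ["$", "a"]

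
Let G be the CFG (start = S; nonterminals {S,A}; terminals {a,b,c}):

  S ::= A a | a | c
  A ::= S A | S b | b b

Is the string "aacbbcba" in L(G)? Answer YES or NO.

CNF form of G:
  S -> A T1 | a | c
  A -> S A | S T0 | T0 T0
  T0 -> b
  T1 -> a

CYK fill:
  T[0,0] 'a' = {S,T1}  orig:{S}
  T[1,1] 'a' = {S,T1}  orig:{S}
  T[2,2] 'c' = {S}
  T[3,3] 'b' = {T0}  orig:{}
  T[4,4] 'b' = {T0}  orig:{}
  T[5,5] 'c' = {S}
  T[6,6] 'b' = {T0}  orig:{}
  T[7,7] 'a' = {S,T1}  orig:{S}
  T[0,1] 'aa' = ∅
  T[1,2] 'ac' = ∅
  T[2,3] 'cb' = {A}
  T[3,4] 'bb' = {A}
  T[4,5] 'bc' = ∅
  T[5,6] 'cb' = {A}
  T[6,7] 'ba' = ∅
  T[0,2] 'aac' = ∅
  T[1,3] 'acb' = {A}
  T[2,4] 'cbb' = {A}
  T[3,5] 'bbc' = ∅
  T[4,6] 'bcb' = ∅
  T[5,7] 'cba' = {S}
  T[0,3] 'aacb' = {A}
  T[1,4] 'acbb' = {A}
  T[2,5] 'cbbc' = ∅
  T[3,6] 'bbcb' = ∅
  T[4,7] 'bcba' = ∅
  T[0,4] 'aacbb' = {A}
  T[1,5] 'acbbc' = ∅
  T[2,6] 'cbbcb' = ∅
  T[3,7] 'bbcba' = ∅
  T[0,5] 'aacbbc' = ∅
  T[1,6] 'acbbcb' = ∅
  T[2,7] 'cbbcba' = ∅
  T[0,6] 'aacbbcb' = ∅
  T[1,7] 'acbbcba' = ∅
  T[0,7] 'aacbbcba' = ∅

S ∉ T[0,7] ⇒ NO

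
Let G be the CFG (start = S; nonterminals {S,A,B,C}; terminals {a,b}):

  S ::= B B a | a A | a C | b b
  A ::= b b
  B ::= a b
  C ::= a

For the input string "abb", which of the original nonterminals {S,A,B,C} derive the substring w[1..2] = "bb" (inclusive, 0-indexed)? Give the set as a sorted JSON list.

Convert to CNF:
  S -> B X2 | T0 T0 | T1 A | T1 C
  A -> T0 T0
  B -> T1 T0
  C -> a
  T0 -> b
  T1 -> a
  X2 -> B T1

CYK table (by increasing span) — only the sub-triangle for w[1..2]:
  T[1,1] 'b' = {T0}  orig:{}
  T[2,2] 'b' = {T0}  orig:{}
  T[1,2] 'bb' = {A,S}

Original NTs in T[1,2] deriving "bb": ["A", "S"]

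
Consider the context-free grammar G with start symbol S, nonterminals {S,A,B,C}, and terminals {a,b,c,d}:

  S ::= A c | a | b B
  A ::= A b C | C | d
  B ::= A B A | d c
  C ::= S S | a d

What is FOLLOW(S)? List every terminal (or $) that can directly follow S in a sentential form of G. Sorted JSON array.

FIRST iteration:
round 1:
  A via A→d: +{d}
  B via B→A B A: +{d}
  C via C→a d: +{a}
  S via S→A c: +{d}
  S via S→a: +{a}
  S via S→b B: +{b}
  S: {a,b,d}  A: {d}  B: {d}  C: {a}
round 2:
  A via A→C: +{a}
  B via B→A B A: +{a}
  C via C→S S: +{b,d}
  S: {a,b,d}  A: {a,d}  B: {a,d}  C: {a,b,d}
round 3:
  A via A→C: +{b}
  B via B→A B A: +{b}
  S: {a,b,d}  A: {a,b,d}  B: {a,b,d}  C: {a,b,d}
round 4: (stable)
  S: {a,b,d}  A: {a,b,d}  B: {a,b,d}  C: {a,b,d}

FOLLOW iteration:
initialize: $ ∈ FOLLOW(S)
iter 1:
  A→A b C: FOLLOW(A) ⊇ FIRST(b) = {b}; new: +{b}
  A→A b C: FOLLOW(C) ⊇ FOLLOW(A) ⊇ {b}; new: +{b}
  B→A B A: FOLLOW(A) ⊇ FIRST(B) = {a,b,d}; new: +{a,d}
  B→A B A: FOLLOW(B) ⊇ FIRST(A) = {a,b,d}; new: +{a,b,d}
  C→S S: FOLLOW(S) ⊇ FIRST(S) = {a,b,d}; new: +{a,b,d}
  S→A c: FOLLOW(A) ⊇ FIRST(c) = {c}; new: +{c}
  S→b B: FOLLOW(B) ⊇ FOLLOW(S) ⊇ {$,a,b,d}; new: +{$}
  S: {$,a,b,d}  A: {a,b,c,d}  B: {$,a,b,d}  C: {b}
iter 2:
  A→A b C: FOLLOW(C) ⊇ FOLLOW(A) ⊇ {a,b,c,d}; new: +{a,c,d}
  B→A B A: FOLLOW(A) ⊇ FOLLOW(B) ⊇ {$,a,b,d}; new: +{$}
  C→S S: FOLLOW(S) ⊇ FOLLOW(C) ⊇ {a,b,c,d}; new: +{c}
  S→b B: FOLLOW(B) ⊇ FOLLOW(S) ⊇ {$,a,b,c,d}; new: +{c}
  S: {$,a,b,c,d}  A: {$,a,b,c,d}  B: {$,a,b,c,d}  C: {a,b,c,d}
iter 3:
  A→A b C: FOLLOW(C) ⊇ FOLLOW(A) ⊇ {$,a,b,c,d}; new: +{$}
  S: {$,a,b,c,d}  A: {$,a,b,c,d}  B: {$,a,b,c,d}  C: {$,a,b,c,d}
iter 4: done
  S: {$,a,b,c,d}  A: {$,a,b,c,d}  B: {$,a,b,c,d}  C: {$,a,b,c,d}

FOLLOW(S) = ["$", "a", "b", "c", "d"]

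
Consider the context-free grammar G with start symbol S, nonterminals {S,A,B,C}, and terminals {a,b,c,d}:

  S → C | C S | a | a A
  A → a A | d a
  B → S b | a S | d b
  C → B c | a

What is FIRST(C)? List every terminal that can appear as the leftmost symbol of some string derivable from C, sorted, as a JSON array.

Compute FIRST by fixpoint:
round 1:
  A via A→a A: +{a}
  A via A→d a: +{d}
  B via B→a S: +{a}
  B via B→d b: +{d}
  C via C→B c: +{a,d}
  S via S→C: +{a,d}
  FIRST(S)={a,d}  FIRST(A)={a,d}  FIRST(B)={a,d}  FIRST(C)={a,d}
round 2: (stable)
  FIRST(S)={a,d}  FIRST(A)={a,d}  FIRST(B)={a,d}  FIRST(C)={a,d}

FIRST(C) = ["a", "d"]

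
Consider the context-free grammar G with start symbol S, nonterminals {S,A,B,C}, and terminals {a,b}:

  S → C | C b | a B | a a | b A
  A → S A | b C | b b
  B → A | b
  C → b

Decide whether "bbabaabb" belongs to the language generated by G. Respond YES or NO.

CNF form of G:
  S -> C T0 | T0 A | T1 B | T1 T1 | b
  A -> S A | T0 C | T0 T0
  B -> S A | T0 C | T0 T0 | b
  C -> b
  T0 -> b
  T1 -> a

Fill CYK table bottom-up:
  cell(0,0) b: {B,C,S,T0}  orig:{B,C,S}
  cell(1,1) b: {B,C,S,T0}  orig:{B,C,S}
  cell(2,2) a: {T1}  orig:{}
  cell(3,3) b: {B,C,S,T0}  orig:{B,C,S}
  cell(4,4) a: {T1}  orig:{}
  cell(5,5) a: {T1}  orig:{}
  cell(6,6) b: {B,C,S,T0}  orig:{B,C,S}
  cell(7,7) b: {B,C,S,T0}  orig:{B,C,S}
  cell(0,1) bb: {A,B,S}
  cell(1,2) ba: ∅
  cell(2,3) ab: {S}
  cell(3,4) ba: ∅
  cell(4,5) aa: {S}
  cell(5,6) ab: {S}
  cell(6,7) bb: {A,B,S}
  cell(0,2) bba: ∅
  cell(1,3) bab: ∅
  cell(2,4) aba: ∅
  cell(3,5) baa: ∅
  cell(4,6) aab: ∅
  cell(5,7) abb: {S}
  cell(0,3) bbab: ∅
  cell(1,4) baba: ∅
  cell(2,5) abaa: ∅
  cell(3,6) baab: ∅
  cell(4,7) aabb: {A,B}
  cell(0,4) bbaba: ∅
  cell(1,5) babaa: ∅
  cell(2,6) abaab: ∅
  cell(3,7) baabb: {A,B,S}
  cell(0,5) bbabaa: ∅
  cell(1,6) babaab: ∅
  cell(2,7) abaabb: {A,B,S}
  cell(0,6) bbabaab: ∅
  cell(1,7) babaabb: {A,B,S}
  cell(0,7) bbabaabb: {A,B,S}

S ∈ T[0,7] ⇒ YES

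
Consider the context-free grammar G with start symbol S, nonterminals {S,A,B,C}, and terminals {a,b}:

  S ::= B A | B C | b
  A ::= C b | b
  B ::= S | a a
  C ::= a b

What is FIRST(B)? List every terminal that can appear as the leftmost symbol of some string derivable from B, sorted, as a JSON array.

Compute FIRST by fixpoint:
[1]
  A via A→b: +{b}
  B via B→a a: +{a}
  C via C→a b: +{a}
  S via S→B A: +{a}
  S via S→b: +{b}
  FIRST(S)={a,b}  FIRST(A)={b}  FIRST(B)={a}  FIRST(C)={a}
[2]
  A via A→C b: +{a}
  B via B→S: +{b}
  FIRST(S)={a,b}  FIRST(A)={a,b}  FIRST(B)={a,b}  FIRST(C)={a}
[3] (no change)
  FIRST(S)={a,b}  FIRST(A)={a,b}  FIRST(B)={a,b}  FIRST(C)={a}

FIRST(B) = ["a", "b"]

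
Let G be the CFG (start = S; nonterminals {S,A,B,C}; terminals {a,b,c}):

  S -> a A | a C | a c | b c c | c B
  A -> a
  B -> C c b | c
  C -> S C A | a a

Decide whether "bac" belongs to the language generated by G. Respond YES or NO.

Convert to CNF:
  S -> T0 B | T1 X5 | T2 A | T2 C | T2 T0
  A -> a
  B -> C X3 | c
  C -> S X4 | T2 T2
  T0 -> c
  T1 -> b
  T2 -> a
  X3 -> T0 T1
  X4 -> C A
  X5 -> T0 T0

Fill CYK table bottom-up:
  [0..0]={T1}  "b"  orig:{}
  [1..1]={A,T2}  "a"  orig:{A}
  [2..2]={B,T0}  "c"  orig:{B}
  [0..1]=∅  "ba"
  [1..2]={S}  "ac"
  [0..2]=∅  "bac"

S ∉ T[0,2] ⇒ NO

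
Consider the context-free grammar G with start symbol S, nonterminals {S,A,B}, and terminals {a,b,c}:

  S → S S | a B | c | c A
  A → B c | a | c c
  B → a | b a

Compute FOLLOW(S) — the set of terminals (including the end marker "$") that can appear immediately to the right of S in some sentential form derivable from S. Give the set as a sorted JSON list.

Compute FIRST by fixpoint:
iter 1:
  A via A→a: +{a}
  A via A→c c: +{c}
  B via B→a: +{a}
  B via B→b a: +{b}
  S via S→a B: +{a}
  S via S→c: +{c}
  FIRST(S)={a,c}  FIRST(A)={a,c}  FIRST(B)={a,b}
iter 2:
  A via A→B c: +{b}
  FIRST(S)={a,c}  FIRST(A)={a,b,c}  FIRST(B)={a,b}
iter 3: (stable)
  FIRST(S)={a,c}  FIRST(A)={a,b,c}  FIRST(B)={a,b}

FOLLOW iteration:
FOLLOW(S) := {$}
iter 1:
  A→B c: FOLLOW(B) ⊇ FIRST(c) = {c}; new: +{c}
  S→S S: FOLLOW(S) ⊇ FIRST(S) = {a,c}; new: +{a,c}
  S→a B: FOLLOW(B) ⊇ FOLLOW(S) ⊇ {$,a,c}; new: +{$,a}
  S→c A: FOLLOW(A) ⊇ FOLLOW(S) ⊇ {$,a,c}; new: +{$,a,c}
  FOLLOW(S)={$,a,c}  FOLLOW(A)={$,a,c}  FOLLOW(B)={$,a,c}
iter 2: done
  FOLLOW(S)={$,a,c}  FOLLOW(A)={$,a,c}  FOLLOW(B)={$,a,c}

FOLLOW(S) = ["$", "a", "c"]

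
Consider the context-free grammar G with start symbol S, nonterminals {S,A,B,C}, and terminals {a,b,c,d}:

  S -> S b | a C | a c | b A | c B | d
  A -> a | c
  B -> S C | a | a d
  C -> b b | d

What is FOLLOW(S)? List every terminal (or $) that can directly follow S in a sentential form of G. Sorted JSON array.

FIRST iteration:
pass 1:
  A via A→a: +{a}
  A via A→c: +{c}
  B via B→a: +{a}
  C via C→b b: +{b}
  C via C→d: +{d}
  S via S→a C: +{a}
  S via S→b A: +{b}
  S via S→c B: +{c}
  S via S→d: +{d}
  FIRST(S)={a,b,c,d}  FIRST(A)={a,c}  FIRST(B)={a}  FIRST(C)={b,d}
pass 2:
  B via B→S C: +{b,c,d}
  FIRST(S)={a,b,c,d}  FIRST(A)={a,c}  FIRST(B)={a,b,c,d}  FIRST(C)={b,d}
pass 3: (stable)
  FIRST(S)={a,b,c,d}  FIRST(A)={a,c}  FIRST(B)={a,b,c,d}  FIRST(C)={b,d}

FOLLOW sets:
seed FOLLOW(S) with $
round 1:
  B→S C: FOLLOW(S) ⊇ FIRST(C) = {b,d}; new: +{b,d}
  S→a C: FOLLOW(C) ⊇ FOLLOW(S) ⊇ {$,b,d}; new: +{$,b,d}
  S→b A: FOLLOW(A) ⊇ FOLLOW(S) ⊇ {$,b,d}; new: +{$,b,d}
  S→c B: FOLLOW(B) ⊇ FOLLOW(S) ⊇ {$,b,d}; new: +{$,b,d}
  FOLLOW(S)={$,b,d}  FOLLOW(A)={$,b,d}  FOLLOW(B)={$,b,d}  FOLLOW(C)={$,b,d}
round 2: (no change)
  FOLLOW(S)={$,b,d}  FOLLOW(A)={$,b,d}  FOLLOW(B)={$,b,d}  FOLLOW(C)={$,b,d}

FOLLOW(S) = ["$", "b", "d"]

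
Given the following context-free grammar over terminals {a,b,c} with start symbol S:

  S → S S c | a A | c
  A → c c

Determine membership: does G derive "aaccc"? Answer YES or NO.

Convert to CNF:
  S -> S X2 | T1 A | c
  A -> T0 T0
  T0 -> c
  T1 -> a
  X2 -> S T0

CYK fill:
  [0..0]={T1}  "a"  orig:{}
  [1..1]={T1}  "a"  orig:{}
  [2..2]={S,T0}  "c"  orig:{S}
  [3..3]={S,T0}  "c"  orig:{S}
  [4..4]={S,T0}  "c"  orig:{S}
  [0..1]=∅  "aa"
  [1..2]=∅  "ac"
  [2..3]={A,X2}  "cc"  orig:{A}
  [3..4]={A,X2}  "cc"  orig:{A}
  [0..2]=∅  "aac"
  [1..3]={S}  "acc"
  [2..4]={S}  "ccc"
  [0..3]=∅  "aacc"
  [1..4]={X2}  "accc"  orig:{}
  [0..4]=∅  "aaccc"

S ∉ T[0,4] ⇒ NO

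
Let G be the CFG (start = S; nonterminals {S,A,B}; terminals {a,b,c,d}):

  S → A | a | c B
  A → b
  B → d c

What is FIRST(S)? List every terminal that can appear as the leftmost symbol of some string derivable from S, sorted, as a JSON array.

FIRST sets, iterate to fixpoint:
round 1:
  A via A→b: +{b}
  B via B→d c: +{d}
  S via S→A: +{b}
  S via S→a: +{a}
  S via S→c B: +{c}
  FIRST[S]={a,b,c}  FIRST[A]={b}  FIRST[B]={d}
round 2: — fixpoint
  FIRST[S]={a,b,c}  FIRST[A]={b}  FIRST[B]={d}

FIRST(S) = ["a", "b", "c"]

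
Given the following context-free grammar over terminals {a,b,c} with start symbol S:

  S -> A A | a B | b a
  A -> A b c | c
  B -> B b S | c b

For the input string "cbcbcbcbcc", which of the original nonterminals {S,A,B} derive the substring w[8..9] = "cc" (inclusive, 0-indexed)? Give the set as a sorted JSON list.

Convert to CNF:
  S -> A A | T0 T2 | T2 B
  A -> A X3 | c
  B -> B X4 | T1 T0
  T0 -> b
  T1 -> c
  T2 -> a
  X3 -> T0 T1
  X4 -> T0 S

Fill CYK table bottom-up — only the sub-triangle for w[8..9]:
  cell(8,8) c: {A,T1}  orig:{A}
  cell(9,9) c: {A,T1}  orig:{A}
  cell(8,9) cc: {S}

Original NTs in T[8,9] deriving "cc": ["S"]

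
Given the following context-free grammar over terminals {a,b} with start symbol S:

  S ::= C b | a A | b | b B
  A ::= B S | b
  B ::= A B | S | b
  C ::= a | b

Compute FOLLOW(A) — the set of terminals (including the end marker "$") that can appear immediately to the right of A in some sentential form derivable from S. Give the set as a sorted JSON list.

FIRST iteration:
[1]
  A via A→b: +{b}
  B via B→A B: +{b}
  C via C→a: +{a}
  C via C→b: +{b}
  S via S→C b: +{a,b}
  FIRST[S]={a,b}  FIRST[A]={b}  FIRST[B]={b}  FIRST[C]={a,b}
[2]
  B via B→S: +{a}
  FIRST[S]={a,b}  FIRST[A]={b}  FIRST[B]={a,b}  FIRST[C]={a,b}
[3]
  A via A→B S: +{a}
  FIRST[S]={a,b}  FIRST[A]={a,b}  FIRST[B]={a,b}  FIRST[C]={a,b}
[4] — fixpoint
  FIRST[S]={a,b}  FIRST[A]={a,b}  FIRST[B]={a,b}  FIRST[C]={a,b}

Compute FOLLOW by fixpoint:
initialize: $ ∈ FOLLOW(S)
[1]
  A→B S: FOLLOW(B) ⊇ FIRST(S) = {a,b}; new: +{a,b}
  B→A B: FOLLOW(A) ⊇ FIRST(B) = {a,b}; new: +{a,b}
  B→S: FOLLOW(S) ⊇ FOLLOW(B) ⊇ {a,b}; new: +{a,b}
  S→C b: FOLLOW(C) ⊇ FIRST(b) = {b}; new: +{b}
  S→a A: FOLLOW(A) ⊇ FOLLOW(S) ⊇ {$,a,b}; new: +{$}
  S→b B: FOLLOW(B) ⊇ FOLLOW(S) ⊇ {$,a,b}; new: +{$}
  S: {$,a,b}  A: {$,a,b}  B: {$,a,b}  C: {b}
[2] (stable)
  S: {$,a,b}  A: {$,a,b}  B: {$,a,b}  C: {b}

FOLLOW(A) = ["$", "a", "b"]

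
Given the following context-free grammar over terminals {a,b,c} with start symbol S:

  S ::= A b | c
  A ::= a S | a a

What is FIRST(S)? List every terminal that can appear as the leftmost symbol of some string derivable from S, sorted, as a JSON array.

FIRST sets, iterate to fixpoint:
round 1:
  A via A→a S: +{a}
  S via S→A b: +{a}
  S via S→c: +{c}
  S: {a,c}  A: {a}
round 2: done
  S: {a,c}  A: {a}

FIRST(S) = ["a", "c"]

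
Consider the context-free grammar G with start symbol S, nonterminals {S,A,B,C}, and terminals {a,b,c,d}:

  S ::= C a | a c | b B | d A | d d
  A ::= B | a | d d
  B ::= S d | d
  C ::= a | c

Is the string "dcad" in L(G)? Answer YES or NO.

CNF form of G:
  S -> C T1 | T0 A | T0 T0 | T1 T2 | T3 B
  A -> S T0 | T0 T0 | a | d
  B -> S T0 | d
  C -> a | c
  T0 -> d
  T1 -> a
  T2 -> c
  T3 -> b

CYK fill:
  cell(0,0) d: {A,B,T0}  orig:{A,B}
  cell(1,1) c: {C,T2}  orig:{C}
  cell(2,2) a: {A,C,T1}  orig:{A,C}
  cell(3,3) d: {A,B,T0}  orig:{A,B}
  cell(0,1) dc: ∅
  cell(1,2) ca: {S}
  cell(2,3) ad: ∅
  cell(0,2) dca: ∅
  cell(1,3) cad: {A,B}
  cell(0,3) dcad: {S}

S ∈ T[0,3] ⇒ YES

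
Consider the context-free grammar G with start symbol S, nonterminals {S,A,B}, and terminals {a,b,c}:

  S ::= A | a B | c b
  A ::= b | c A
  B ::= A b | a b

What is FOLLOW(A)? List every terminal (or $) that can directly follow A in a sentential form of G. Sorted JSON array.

FIRST iteration:
pass 1:
  A via A→b: +{b}
  A via A→c A: +{c}
  B via B→A b: +{b,c}
  B via B→a b: +{a}
  S via S→A: +{b,c}
  S via S→a B: +{a}
  FIRST[S]={a,b,c}  FIRST[A]={b,c}  FIRST[B]={a,b,c}
pass 2: (stable)
  FIRST[S]={a,b,c}  FIRST[A]={b,c}  FIRST[B]={a,b,c}

FOLLOW iteration:
initialize: $ ∈ FOLLOW(S)
round 1:
  B→A b: FOLLOW(A) ⊇ FIRST(b) = {b}; new: +{b}
  S→A: FOLLOW(A) ⊇ FOLLOW(S) ⊇ {$}; new: +{$}
  S→a B: FOLLOW(B) ⊇ FOLLOW(S) ⊇ {$}; new: +{$}
  FOLLOW(S)={$}  FOLLOW(A)={$,b}  FOLLOW(B)={$}
round 2: done
  FOLLOW(S)={$}  FOLLOW(A)={$,b}  FOLLOW(B)={$}

FOLLOW(A) = ["$", "b"]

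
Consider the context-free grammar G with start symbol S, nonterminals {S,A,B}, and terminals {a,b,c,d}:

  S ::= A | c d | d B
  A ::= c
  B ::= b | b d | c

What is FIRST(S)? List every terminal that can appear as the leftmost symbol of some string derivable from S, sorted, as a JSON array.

FIRST sets, iterate to fixpoint:
round 1:
  A via A→c: +{c}
  B via B→b: +{b}
  B via B→c: +{c}
  S via S→A: +{c}
  S via S→d B: +{d}
  FIRST(S)={c,d}  FIRST(A)={c}  FIRST(B)={b,c}
round 2: (stable)
  FIRST(S)={c,d}  FIRST(A)={c}  FIRST(B)={b,c}

FIRST(S) = ["c", "d"]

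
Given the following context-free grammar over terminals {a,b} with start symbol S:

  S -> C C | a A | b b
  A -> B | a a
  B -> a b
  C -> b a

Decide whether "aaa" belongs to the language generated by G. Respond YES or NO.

CNF form of G:
  S -> C C | T0 A | T1 T1
  A -> T0 T0 | T0 T1
  B -> T0 T1
  C -> T1 T0
  T0 -> a
  T1 -> b

CYK fill:
  T[0,0] 'a' = {T0}  orig:{}
  T[1,1] 'a' = {T0}  orig:{}
  T[2,2] 'a' = {T0}  orig:{}
  T[0,1] 'aa' = {A}
  T[1,2] 'aa' = {A}
  T[0,2] 'aaa' = {S}

S ∈ T[0,2] ⇒ YES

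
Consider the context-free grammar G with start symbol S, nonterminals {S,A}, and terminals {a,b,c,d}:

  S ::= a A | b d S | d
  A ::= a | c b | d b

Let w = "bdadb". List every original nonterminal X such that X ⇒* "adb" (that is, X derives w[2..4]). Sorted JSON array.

Convert to CNF:
  S -> T1 X4 | T3 A | d
  A -> T0 T1 | T2 T1 | a
  T0 -> c
  T1 -> b
  T2 -> d
  T3 -> a
  X4 -> T2 S

CYK table (by increasing span) — only the sub-triangle for w[2..4]:
  T[2,2] 'a' = {A,T3}  orig:{A}
  T[3,3] 'd' = {S,T2}  orig:{S}
  T[4,4] 'b' = {T1}  orig:{}
  T[2,3] 'ad' = ∅
  T[3,4] 'db' = {A}
  T[2,4] 'adb' = {S}

Original NTs in T[2,4] deriving "adb": ["S"]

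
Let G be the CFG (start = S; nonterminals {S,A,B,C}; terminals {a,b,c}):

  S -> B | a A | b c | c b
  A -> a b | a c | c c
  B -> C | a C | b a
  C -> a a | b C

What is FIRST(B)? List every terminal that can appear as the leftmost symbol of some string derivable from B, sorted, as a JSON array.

FIRST sets, iterate to fixpoint:
round 1:
  A via A→a b: +{a}
  A via A→c c: +{c}
  B via B→a C: +{a}
  B via B→b a: +{b}
  C via C→a a: +{a}
  C via C→b C: +{b}
  S via S→B: +{a,b}
  S via S→c b: +{c}
  S: {a,b,c}  A: {a,c}  B: {a,b}  C: {a,b}
round 2: — fixpoint
  S: {a,b,c}  A: {a,c}  B: {a,b}  C: {a,b}

FIRST(B) = ["a", "b"]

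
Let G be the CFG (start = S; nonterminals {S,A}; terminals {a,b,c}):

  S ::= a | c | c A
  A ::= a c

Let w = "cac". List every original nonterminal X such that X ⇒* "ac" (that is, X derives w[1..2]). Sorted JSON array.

Convert to CNF:
  S -> T1 A | a | c
  A -> T0 T1
  T0 -> a
  T1 -> c

CYK table (by increasing span) — only the sub-triangle for w[1..2]:
  cell(1,1) a: {S,T0}  orig:{S}
  cell(2,2) c: {S,T1}  orig:{S}
  cell(1,2) ac: {A}

Original NTs in T[1,2] deriving "ac": ["A"]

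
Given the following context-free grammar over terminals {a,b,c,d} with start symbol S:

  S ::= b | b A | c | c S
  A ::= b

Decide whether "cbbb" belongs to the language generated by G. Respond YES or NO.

CNF form of G:
  S -> T0 A | T1 S | b | c
  A -> b
  T0 -> b
  T1 -> c

CYK table (by increasing span):
  T[0,0] 'c' = {S,T1}  orig:{S}
  T[1,1] 'b' = {A,S,T0}  orig:{A,S}
  T[2,2] 'b' = {A,S,T0}  orig:{A,S}
  T[3,3] 'b' = {A,S,T0}  orig:{A,S}
  T[0,1] 'cb' = {S}
  T[1,2] 'bb' = {S}
  T[2,3] 'bb' = {S}
  T[0,2] 'cbb' = {S}
  T[1,3] 'bbb' = ∅
  T[0,3] 'cbbb' = ∅

S ∉ T[0,3] ⇒ NO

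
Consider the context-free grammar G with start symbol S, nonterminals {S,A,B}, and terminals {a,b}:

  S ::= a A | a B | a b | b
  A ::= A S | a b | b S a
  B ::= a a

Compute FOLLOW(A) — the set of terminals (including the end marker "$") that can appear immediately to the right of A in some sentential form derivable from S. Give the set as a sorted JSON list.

FIRST sets, iterate to fixpoint:
round 1:
  A via A→a b: +{a}
  A via A→b S a: +{b}
  B via B→a a: +{a}
  S via S→a A: +{a}
  S via S→b: +{b}
  FIRST(S)={a,b}  FIRST(A)={a,b}  FIRST(B)={a}
round 2: (no change)
  FIRST(S)={a,b}  FIRST(A)={a,b}  FIRST(B)={a}

Compute FOLLOW by fixpoint:
initialize: $ ∈ FOLLOW(S)
pass 1:
  A→A S: FOLLOW(A) ⊇ FIRST(S) = {a,b}; new: +{a,b}
  A→A S: FOLLOW(S) ⊇ FOLLOW(A) ⊇ {a,b}; new: +{a,b}
  S→a A: FOLLOW(A) ⊇ FOLLOW(S) ⊇ {$,a,b}; new: +{$}
  S→a B: FOLLOW(B) ⊇ FOLLOW(S) ⊇ {$,a,b}; new: +{$,a,b}
  FOLLOW[S]={$,a,b}  FOLLOW[A]={$,a,b}  FOLLOW[B]={$,a,b}
pass 2: (stable)
  FOLLOW[S]={$,a,b}  FOLLOW[A]={$,a,b}  FOLLOW[B]={$,a,b}

FOLLOW(A) = ["$", "a", "b"]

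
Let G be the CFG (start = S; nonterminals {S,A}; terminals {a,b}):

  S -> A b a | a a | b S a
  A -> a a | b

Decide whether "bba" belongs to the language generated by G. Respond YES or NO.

CNF form of G:
  S -> A X2 | T0 T0 | T1 X3
  A -> T0 T0 | b
  T0 -> a
  T1 -> b
  X2 -> T1 T0
  X3 -> S T0

CYK table (by increasing span):
  [0..0]={A,T1}  "b"  orig:{A}
  [1..1]={A,T1}  "b"  orig:{A}
  [2..2]={T0}  "a"  orig:{}
  [0..1]=∅  "bb"
  [1..2]={X2}  "ba"  orig:{}
  [0..2]={S}  "bba"

S ∈ T[0,2] ⇒ YES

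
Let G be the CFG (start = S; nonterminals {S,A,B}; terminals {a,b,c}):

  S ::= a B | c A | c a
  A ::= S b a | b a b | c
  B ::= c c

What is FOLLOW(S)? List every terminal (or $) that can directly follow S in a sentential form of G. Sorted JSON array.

Compute FIRST by fixpoint:
[1]
  A via A→b a b: +{b}
  A via A→c: +{c}
  B via B→c c: +{c}
  S via S→a B: +{a}
  S via S→c A: +{c}
  S: {a,c}  A: {b,c}  B: {c}
[2]
  A via A→S b a: +{a}
  S: {a,c}  A: {a,b,c}  B: {c}
[3] (stable)
  S: {a,c}  A: {a,b,c}  B: {c}

FOLLOW iteration:
seed FOLLOW(S) with $
round 1:
  A→S b a: FOLLOW(S) ⊇ FIRST(b) = {b}; new: +{b}
  S→a B: FOLLOW(B) ⊇ FOLLOW(S) ⊇ {$,b}; new: +{$,b}
  S→c A: FOLLOW(A) ⊇ FOLLOW(S) ⊇ {$,b}; new: +{$,b}
  FOLLOW(S)={$,b}  FOLLOW(A)={$,b}  FOLLOW(B)={$,b}
round 2: (no change)
  FOLLOW(S)={$,b}  FOLLOW(A)={$,b}  FOLLOW(B)={$,b}

FOLLOW(S) = ["$", "b"]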